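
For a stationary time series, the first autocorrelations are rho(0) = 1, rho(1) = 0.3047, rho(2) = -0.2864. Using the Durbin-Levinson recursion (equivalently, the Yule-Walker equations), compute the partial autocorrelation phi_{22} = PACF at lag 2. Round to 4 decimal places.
\phi_{22} = -0.4181

The PACF at lag k is phi_{kk}, the last component of the solution
to the Yule-Walker system G_k phi = r_k where
  (G_k)_{ij} = rho(|i - j|), (r_k)_i = rho(i), i,j = 1..k.
Equivalently, Durbin-Levinson gives phi_{kk} iteratively:
  phi_{11} = rho(1)
  phi_{kk} = [rho(k) - sum_{j=1..k-1} phi_{k-1,j} rho(k-j)]
            / [1 - sum_{j=1..k-1} phi_{k-1,j} rho(j)],
  phi_{k,j} = phi_{k-1,j} - phi_{kk} phi_{k-1,k-j},  j = 1..k-1.
Step k = 1:
  phi_11 = rho(1) = 0.3047.
Step k = 2:
  phi_22 = [rho(2) - phi_11 rho(1)] / [1 - phi_11 rho(1)] = [-0.2864 - (0.3047)(0.3047)] / [1 - (0.3047)(0.3047)]
         = -0.37924209 / 0.90715791 = -0.4181.
Therefore phi_{22} = -0.4181.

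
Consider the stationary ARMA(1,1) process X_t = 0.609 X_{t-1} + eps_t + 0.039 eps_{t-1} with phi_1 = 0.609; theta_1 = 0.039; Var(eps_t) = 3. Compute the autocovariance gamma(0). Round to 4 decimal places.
\gamma(0) = 5.0023

Multiply the model equation by X_{t-k} and take expectations. With theta_0 = psi_0 = 1 and psi_j the MA(infinity) weights, this gives
  gamma(k) - sum_i phi_i gamma(k-i) = c_k,
  c_k = sigma^2 * sum_{j=k..q} theta_j psi_{j-k}   (c_k = 0 for k > q),
using gamma(-m) = gamma(m).
psi-weights needed (psi_j = theta_j + sum_i phi_i psi_{j-i}):
  psi_1 = theta_1 + phi_1 = 0.039 + (0.609) = 0.648
Right-hand sides:
  c_0 = sigma^2 (1 + theta_1 psi_1) = 3 * (1 + (0.039)(0.648)) = 3 * 1.025272 = 3.075816
  c_1 = sigma^2 theta_1 = 3 * (0.039) = 0.117
  c_2 = 0
Equations for k = 0 and k = 1 (AR order 1):
  gamma(0) = phi_1 gamma(1) + c_0
  gamma(1) = phi_1 gamma(0) + c_1
Substituting the second into the first: gamma(0) (1 - phi_1^2) = c_0 + phi_1 c_1, so
  gamma(0) = (c_0 + phi_1 c_1) / (1 - phi_1^2) = (3.075816 + (0.609)(0.117)) / (1 - (0.609)^2) = 3.147069 / 0.629119 = 5.002343.
Therefore gamma(0) = 5.0023 (to 4 decimal places).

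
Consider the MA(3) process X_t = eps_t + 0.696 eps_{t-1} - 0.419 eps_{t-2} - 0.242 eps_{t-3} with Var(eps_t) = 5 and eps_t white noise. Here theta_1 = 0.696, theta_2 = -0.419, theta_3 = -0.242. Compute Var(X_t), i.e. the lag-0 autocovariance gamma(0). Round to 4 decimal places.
\gamma(0) = 8.5927

For an MA(q) process X_t = eps_t + sum_i theta_i eps_{t-i} with
Var(eps_t) = sigma^2, the variance is
  gamma(0) = sigma^2 * (1 + sum_i theta_i^2).
  sum_i theta_i^2 = (0.696)^2 + (-0.419)^2 + (-0.242)^2 = 0.484416 + 0.175561 + 0.058564 = 0.718541.
  gamma(0) = 5 * (1 + 0.718541) = 5 * 1.718541 = 8.592705, which rounds to 8.5927.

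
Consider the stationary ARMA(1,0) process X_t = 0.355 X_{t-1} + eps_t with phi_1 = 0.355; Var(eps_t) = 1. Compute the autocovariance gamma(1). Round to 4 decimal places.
\gamma(1) = 0.4062

Multiply the model equation by X_{t-k} and take expectations. With theta_0 = psi_0 = 1 and psi_j the MA(infinity) weights, this gives
  gamma(k) - sum_i phi_i gamma(k-i) = c_k,
  c_k = sigma^2 * sum_{j=k..q} theta_j psi_{j-k}   (c_k = 0 for k > q),
using gamma(-m) = gamma(m).
Pure AR (q = 0): c_0 = sigma^2 = 1, c_k = 0 for k >= 1.
Equations for k = 0 and k = 1 (AR order 1):
  gamma(0) = phi_1 gamma(1) + c_0
  gamma(1) = phi_1 gamma(0) + c_1
Substituting the second into the first: gamma(0) (1 - phi_1^2) = c_0 + phi_1 c_1, so
  gamma(0) = c_0 / (1 - phi_1^2) = 1 / (1 - (0.355)^2) = 1 / 0.873975 = 1.144197.
  gamma(1) = phi_1 gamma(0) = (0.355)(1.144197) = 0.40619.
Therefore gamma(1) = 0.4062 (to 4 decimal places).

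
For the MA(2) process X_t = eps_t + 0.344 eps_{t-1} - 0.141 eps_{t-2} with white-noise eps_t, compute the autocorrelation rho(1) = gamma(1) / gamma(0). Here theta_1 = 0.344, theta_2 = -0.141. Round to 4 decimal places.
\rho(1) = 0.2596

For an MA(q) process with theta_0 = 1, the autocovariance is
  gamma(k) = sigma^2 * sum_{i=0..q-k} theta_i * theta_{i+k},
and rho(k) = gamma(k) / gamma(0). Sigma^2 cancels.
  numerator   = (1)*(0.344) + (0.344)*(-0.141) = 0.295496.
  denominator = (1)^2 + (0.344)^2 + (-0.141)^2 = 1.138217.
  rho(1) = 0.295496 / 1.138217 = 0.2596.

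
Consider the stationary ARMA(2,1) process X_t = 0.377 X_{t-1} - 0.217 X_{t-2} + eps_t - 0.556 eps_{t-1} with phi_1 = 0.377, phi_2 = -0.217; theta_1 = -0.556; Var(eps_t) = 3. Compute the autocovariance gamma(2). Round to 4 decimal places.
\gamma(2) = -0.8534

Multiply the model equation by X_{t-k} and take expectations. With theta_0 = psi_0 = 1 and psi_j the MA(infinity) weights, this gives
  gamma(k) - sum_i phi_i gamma(k-i) = c_k,
  c_k = sigma^2 * sum_{j=k..q} theta_j psi_{j-k}   (c_k = 0 for k > q),
using gamma(-m) = gamma(m).
psi-weights needed (psi_j = theta_j + sum_i phi_i psi_{j-i}):
  psi_1 = theta_1 + phi_1 = -0.556 + (0.377) = -0.179
Right-hand sides:
  c_0 = sigma^2 (1 + theta_1 psi_1) = 3 * (1 + (-0.556)(-0.179)) = 3 * 1.099524 = 3.298572
  c_1 = sigma^2 theta_1 = 3 * (-0.556) = -1.668
  c_2 = 0
Equations for k = 0, 1, 2 (AR order 2, c_2 = 0):
  (E0) gamma(0) = phi_1 gamma(1) + phi_2 gamma(2) + c_0
  (E1) gamma(1) = phi_1 gamma(0) + phi_2 gamma(1) + c_1
  (E2) gamma(2) = phi_1 gamma(1) + phi_2 gamma(0)
From (E1): gamma(1) = A gamma(0) + B with
  A = phi_1 / (1 - phi_2) = 0.377 / 1.217 = 0.309778,   B = c_1 / (1 - phi_2) = -1.668 / 1.217 = -1.370583.
Insert (E2) into (E0): gamma(0) (1 - phi_2^2) = phi_1 (1 + phi_2) gamma(1) + c_0.
  phi_1 (1 + phi_2) = (0.377)(0.783) = 0.295191,   1 - phi_2^2 = 0.952911.
Replace gamma(1) by A gamma(0) + B and collect gamma(0):
  gamma(0) [0.952911 - (0.295191)(0.309778)] = (0.295191)(-1.370583) + 3.298572
  gamma(0) * 0.861467 = 2.893988
  gamma(0) = 2.893988 / 0.861467 = 3.359371.
  gamma(1) = A gamma(0) + B = (0.309778)(3.359371) + (-1.370583) = -0.329924.
  gamma(2) = phi_1 gamma(1) + phi_2 gamma(0) = (0.377)(-0.329924) + (-0.217)(3.359371) = -0.853365.
Therefore gamma(2) = -0.8534 (to 4 decimal places).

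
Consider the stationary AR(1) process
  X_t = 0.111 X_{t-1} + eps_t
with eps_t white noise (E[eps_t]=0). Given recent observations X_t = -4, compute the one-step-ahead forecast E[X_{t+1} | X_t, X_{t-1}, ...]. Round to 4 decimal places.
E[X_{t+1} \mid \mathcal F_t] = -0.4440

For an AR(p) model X_t = c + sum_i phi_i X_{t-i} + eps_t, the
one-step-ahead conditional mean is
  E[X_{t+1} | X_t, ...] = c + sum_i phi_i X_{t+1-i}.
Substitute known values:
  E[X_{t+1} | ...] = (0.111) * (-4)
                   = -0.4440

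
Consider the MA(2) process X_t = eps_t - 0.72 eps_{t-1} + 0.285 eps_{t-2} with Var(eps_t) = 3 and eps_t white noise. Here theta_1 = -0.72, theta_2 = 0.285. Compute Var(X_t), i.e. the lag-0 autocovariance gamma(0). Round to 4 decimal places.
\gamma(0) = 4.7989

For an MA(q) process X_t = eps_t + sum_i theta_i eps_{t-i} with
Var(eps_t) = sigma^2, the variance is
  gamma(0) = sigma^2 * (1 + sum_i theta_i^2).
  sum_i theta_i^2 = (-0.72)^2 + (0.285)^2 = 0.5184 + 0.081225 = 0.599625.
  gamma(0) = 3 * (1 + 0.599625) = 3 * 1.599625 = 4.798875, which rounds to 4.7989.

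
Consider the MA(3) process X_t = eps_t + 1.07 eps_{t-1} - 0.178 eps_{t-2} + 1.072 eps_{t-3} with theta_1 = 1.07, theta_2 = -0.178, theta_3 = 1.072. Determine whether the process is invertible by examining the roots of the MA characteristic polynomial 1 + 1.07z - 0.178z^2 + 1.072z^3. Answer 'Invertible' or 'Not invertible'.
\text{Not invertible}

The MA(q) characteristic polynomial is P(z) = 1 + 1.07z - 0.178z^2 + 1.072z^3.
Invertibility requires all roots to lie outside the unit circle, i.e. |z| > 1 for every root.
Degree 3: look for a simple real root z0 first, then factor out (1 - z/z0) and solve the remaining quadratic.
Testing z0 = -0.625: P(-0.625) = 1 + (1.07)(-0.625) + (-0.178)(-0.625)^2 + (1.072)(-0.625)^3
  = 1 + (-0.66875) + (-0.069531) + (-0.261719) = 0.  So z_0 = -0.625 is a root, |z_0| = 0.625.
Divide out the factor (1 + 1.6 z) = (1 - z/z0) (since 1/z0 = -1.6):
  P(z) = (1 + 1.6 z)(1 + (-0.53) z + (0.67) z^2)
  [check: z-coef -0.53 - (-1.6) = 1.07; z^2-coef 0.67 - (-1.6)(-0.53) = -0.178; z^3-coef -(-1.6)(0.67) = 1.072.]
Remaining roots from the quadratic factor 1 + (-0.53) z + (0.67) z^2:
  Set 1 + (-0.53) z + (0.67) z^2 = 0, i.e. a z^2 + b z + c = 0 with a = 0.67, b = -0.53, c = 1.
  Discriminant D = b^2 - 4ac = (-0.53)^2 - 4*(0.67)*1 = 0.2809 - (2.68) = -2.3991.
  D < 0, so the roots are the complex-conjugate pair z = (-b +/- i sqrt(-D)) / (2a) = 0.3955 +/- 1.1559i.
  For a conjugate pair |z|^2 = z * conj(z) = (product of roots) = c/a = 1/(0.67) = 1.492537, so |z| = sqrt(1.492537) = 1.2217 for both roots.
Moduli of all roots: 0.6250, 1.2217, 1.2217.
All moduli strictly greater than 1? No.
Verdict: Not invertible.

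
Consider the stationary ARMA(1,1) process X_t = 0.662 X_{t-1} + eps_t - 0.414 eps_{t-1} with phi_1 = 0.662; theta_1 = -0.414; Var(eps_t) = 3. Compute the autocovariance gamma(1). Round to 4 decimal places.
\gamma(1) = 0.9614

Multiply the model equation by X_{t-k} and take expectations. With theta_0 = psi_0 = 1 and psi_j the MA(infinity) weights, this gives
  gamma(k) - sum_i phi_i gamma(k-i) = c_k,
  c_k = sigma^2 * sum_{j=k..q} theta_j psi_{j-k}   (c_k = 0 for k > q),
using gamma(-m) = gamma(m).
psi-weights needed (psi_j = theta_j + sum_i phi_i psi_{j-i}):
  psi_1 = theta_1 + phi_1 = -0.414 + (0.662) = 0.248
Right-hand sides:
  c_0 = sigma^2 (1 + theta_1 psi_1) = 3 * (1 + (-0.414)(0.248)) = 3 * 0.897328 = 2.691984
  c_1 = sigma^2 theta_1 = 3 * (-0.414) = -1.242
  c_2 = 0
Equations for k = 0 and k = 1 (AR order 1):
  gamma(0) = phi_1 gamma(1) + c_0
  gamma(1) = phi_1 gamma(0) + c_1
Substituting the second into the first: gamma(0) (1 - phi_1^2) = c_0 + phi_1 c_1, so
  gamma(0) = (c_0 + phi_1 c_1) / (1 - phi_1^2) = (2.691984 + (0.662)(-1.242)) / (1 - (0.662)^2) = 1.86978 / 0.561756 = 3.328456.
  gamma(1) = phi_1 gamma(0) + c_1 = (0.662)(3.328456) + (-1.242) = 0.961438.
Therefore gamma(1) = 0.9614 (to 4 decimal places).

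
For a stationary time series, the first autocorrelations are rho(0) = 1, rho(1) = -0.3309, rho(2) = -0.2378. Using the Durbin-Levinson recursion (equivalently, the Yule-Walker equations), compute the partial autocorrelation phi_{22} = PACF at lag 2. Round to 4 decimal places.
\phi_{22} = -0.3900

The PACF at lag k is phi_{kk}, the last component of the solution
to the Yule-Walker system G_k phi = r_k where
  (G_k)_{ij} = rho(|i - j|), (r_k)_i = rho(i), i,j = 1..k.
Equivalently, Durbin-Levinson gives phi_{kk} iteratively:
  phi_{11} = rho(1)
  phi_{kk} = [rho(k) - sum_{j=1..k-1} phi_{k-1,j} rho(k-j)]
            / [1 - sum_{j=1..k-1} phi_{k-1,j} rho(j)],
  phi_{k,j} = phi_{k-1,j} - phi_{kk} phi_{k-1,k-j},  j = 1..k-1.
Step k = 1:
  phi_11 = rho(1) = -0.3309.
Step k = 2:
  phi_22 = [rho(2) - phi_11 rho(1)] / [1 - phi_11 rho(1)] = [-0.2378 - (-0.3309)(-0.3309)] / [1 - (-0.3309)(-0.3309)]
         = -0.34729481 / 0.89050519 = -0.39.
Therefore phi_{22} = -0.3900.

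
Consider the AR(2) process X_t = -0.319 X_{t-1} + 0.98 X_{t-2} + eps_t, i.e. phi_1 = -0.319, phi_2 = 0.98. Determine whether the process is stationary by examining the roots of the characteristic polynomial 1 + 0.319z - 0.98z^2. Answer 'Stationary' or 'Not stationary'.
\text{Not stationary}

The AR(p) characteristic polynomial is P(z) = 1 + 0.319z - 0.98z^2.
Stationarity requires all roots to lie outside the unit circle, i.e. |z| > 1 for every root.
Set 1 + (0.319) z + (-0.98) z^2 = 0, i.e. a z^2 + b z + c = 0 with a = -0.98, b = 0.319, c = 1.
Discriminant D = b^2 - 4ac = (0.319)^2 - 4*(-0.98)*1 = 0.101761 - (-3.92) = 4.021761.
D >= 0, so the roots are real: z = (-b +/- sqrt(D)) / (2a) = (-0.319 +/- 2.005433) / (-1.96).
  z_1 = (-0.319 + 2.005433) / (-1.96) = -0.8604,   |z_1| = 0.8604.
  z_2 = (-0.319 - 2.005433) / (-1.96) = 1.1859,   |z_2| = 1.1859.
Moduli of all roots: 0.8604, 1.1859.
All moduli strictly greater than 1? No.
Verdict: Not stationary.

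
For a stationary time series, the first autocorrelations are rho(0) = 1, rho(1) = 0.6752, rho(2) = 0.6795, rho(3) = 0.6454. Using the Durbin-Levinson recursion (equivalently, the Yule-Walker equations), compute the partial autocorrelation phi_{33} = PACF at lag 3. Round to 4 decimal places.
\phi_{33} = 0.2160

The PACF at lag k is phi_{kk}, the last component of the solution
to the Yule-Walker system G_k phi = r_k where
  (G_k)_{ij} = rho(|i - j|), (r_k)_i = rho(i), i,j = 1..k.
Equivalently, Durbin-Levinson gives phi_{kk} iteratively:
  phi_{11} = rho(1)
  phi_{kk} = [rho(k) - sum_{j=1..k-1} phi_{k-1,j} rho(k-j)]
            / [1 - sum_{j=1..k-1} phi_{k-1,j} rho(j)],
  phi_{k,j} = phi_{k-1,j} - phi_{kk} phi_{k-1,k-j},  j = 1..k-1.
Step k = 1:
  phi_11 = rho(1) = 0.6752.
Step k = 2:
  phi_22 = [rho(2) - phi_11 rho(1)] / [1 - phi_11 rho(1)] = [0.6795 - (0.6752)(0.6752)] / [1 - (0.6752)(0.6752)]
         = 0.22360496 / 0.54410496 = 0.410959.
  Update: phi_21 = phi_11 - phi_22 phi_11 = 0.6752 - (0.410959)(0.6752) = 0.39772.
Step k = 3:
  phi_33 = [rho(3) - phi_21 rho(2) - phi_22 rho(1)] / [1 - phi_21 rho(1) - phi_22 rho(2)]
    numerator   = 0.6454 - (0.39772)(0.6795) - (0.410959)(0.6752) = 0.09766936
    denominator = 1 - (0.39772)(0.6752) - (0.410959)(0.6795) = 0.45221244
  phi_33 = 0.09766936 / 0.45221244 = 0.216.
Therefore phi_{33} = 0.2160.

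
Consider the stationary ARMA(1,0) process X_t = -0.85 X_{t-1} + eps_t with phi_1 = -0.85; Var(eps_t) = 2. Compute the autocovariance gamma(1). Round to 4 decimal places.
\gamma(1) = -6.1261

Multiply the model equation by X_{t-k} and take expectations. With theta_0 = psi_0 = 1 and psi_j the MA(infinity) weights, this gives
  gamma(k) - sum_i phi_i gamma(k-i) = c_k,
  c_k = sigma^2 * sum_{j=k..q} theta_j psi_{j-k}   (c_k = 0 for k > q),
using gamma(-m) = gamma(m).
Pure AR (q = 0): c_0 = sigma^2 = 2, c_k = 0 for k >= 1.
Equations for k = 0 and k = 1 (AR order 1):
  gamma(0) = phi_1 gamma(1) + c_0
  gamma(1) = phi_1 gamma(0) + c_1
Substituting the second into the first: gamma(0) (1 - phi_1^2) = c_0 + phi_1 c_1, so
  gamma(0) = c_0 / (1 - phi_1^2) = 2 / (1 - (-0.85)^2) = 2 / 0.2775 = 7.207207.
  gamma(1) = phi_1 gamma(0) = (-0.85)(7.207207) = -6.126126.
Therefore gamma(1) = -6.1261 (to 4 decimal places).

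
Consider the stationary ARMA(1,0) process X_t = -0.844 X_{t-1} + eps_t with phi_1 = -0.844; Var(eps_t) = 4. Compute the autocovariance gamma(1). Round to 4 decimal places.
\gamma(1) = -11.7359

Multiply the model equation by X_{t-k} and take expectations. With theta_0 = psi_0 = 1 and psi_j the MA(infinity) weights, this gives
  gamma(k) - sum_i phi_i gamma(k-i) = c_k,
  c_k = sigma^2 * sum_{j=k..q} theta_j psi_{j-k}   (c_k = 0 for k > q),
using gamma(-m) = gamma(m).
Pure AR (q = 0): c_0 = sigma^2 = 4, c_k = 0 for k >= 1.
Equations for k = 0 and k = 1 (AR order 1):
  gamma(0) = phi_1 gamma(1) + c_0
  gamma(1) = phi_1 gamma(0) + c_1
Substituting the second into the first: gamma(0) (1 - phi_1^2) = c_0 + phi_1 c_1, so
  gamma(0) = c_0 / (1 - phi_1^2) = 4 / (1 - (-0.844)^2) = 4 / 0.287664 = 13.905112.
  gamma(1) = phi_1 gamma(0) = (-0.844)(13.905112) = -11.735914.
Therefore gamma(1) = -11.7359 (to 4 decimal places).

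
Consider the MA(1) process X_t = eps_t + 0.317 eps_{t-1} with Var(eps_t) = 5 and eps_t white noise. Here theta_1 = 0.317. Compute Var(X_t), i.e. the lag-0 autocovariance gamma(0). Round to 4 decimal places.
\gamma(0) = 5.5024

For an MA(q) process X_t = eps_t + sum_i theta_i eps_{t-i} with
Var(eps_t) = sigma^2, the variance is
  gamma(0) = sigma^2 * (1 + sum_i theta_i^2).
  sum_i theta_i^2 = (0.317)^2 = 0.100489.
  gamma(0) = 5 * (1 + 0.100489) = 5 * 1.100489 = 5.502445, which rounds to 5.5024.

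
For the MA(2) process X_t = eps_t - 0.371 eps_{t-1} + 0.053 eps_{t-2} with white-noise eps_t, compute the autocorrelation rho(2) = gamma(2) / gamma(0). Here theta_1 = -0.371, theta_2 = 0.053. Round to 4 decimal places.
\rho(2) = 0.0465

For an MA(q) process with theta_0 = 1, the autocovariance is
  gamma(k) = sigma^2 * sum_{i=0..q-k} theta_i * theta_{i+k},
and rho(k) = gamma(k) / gamma(0). Sigma^2 cancels.
  numerator   = (1)*(0.053) = 0.053.
  denominator = (1)^2 + (-0.371)^2 + (0.053)^2 = 1.14045.
  rho(2) = 0.053 / 1.14045 = 0.0465.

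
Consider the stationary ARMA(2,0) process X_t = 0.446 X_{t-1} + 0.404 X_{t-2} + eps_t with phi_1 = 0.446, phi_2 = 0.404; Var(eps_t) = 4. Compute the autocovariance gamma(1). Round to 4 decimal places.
\gamma(1) = 8.1296

Multiply the model equation by X_{t-k} and take expectations. With theta_0 = psi_0 = 1 and psi_j the MA(infinity) weights, this gives
  gamma(k) - sum_i phi_i gamma(k-i) = c_k,
  c_k = sigma^2 * sum_{j=k..q} theta_j psi_{j-k}   (c_k = 0 for k > q),
using gamma(-m) = gamma(m).
Pure AR (q = 0): c_0 = sigma^2 = 4, c_k = 0 for k >= 1.
Equations for k = 0, 1, 2 (AR order 2, c_2 = 0):
  (E0) gamma(0) = phi_1 gamma(1) + phi_2 gamma(2) + c_0
  (E1) gamma(1) = phi_1 gamma(0) + phi_2 gamma(1) + c_1
  (E2) gamma(2) = phi_1 gamma(1) + phi_2 gamma(0)
From (E1): gamma(1) = A gamma(0) + B with
  A = phi_1 / (1 - phi_2) = 0.446 / 0.596 = 0.748322,   B = c_1 / (1 - phi_2) = 0 / 0.596 = 0.
Insert (E2) into (E0): gamma(0) (1 - phi_2^2) = phi_1 (1 + phi_2) gamma(1) + c_0.
  phi_1 (1 + phi_2) = (0.446)(1.404) = 0.626184,   1 - phi_2^2 = 0.836784.
Replace gamma(1) by A gamma(0) + B and collect gamma(0):
  gamma(0) [0.836784 - (0.626184)(0.748322)] = c_0 = 4
  gamma(0) * 0.368197 = 4
  gamma(0) = 4 / 0.368197 = 10.86376.
  gamma(1) = A gamma(0) = (0.748322)(10.86376) = 8.129592.
Therefore gamma(1) = 8.1296 (to 4 decimal places).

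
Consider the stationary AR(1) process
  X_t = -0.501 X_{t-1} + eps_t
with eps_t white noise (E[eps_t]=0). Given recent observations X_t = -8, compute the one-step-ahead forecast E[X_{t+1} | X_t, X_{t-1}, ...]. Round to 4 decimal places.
E[X_{t+1} \mid \mathcal F_t] = 4.0080

For an AR(p) model X_t = c + sum_i phi_i X_{t-i} + eps_t, the
one-step-ahead conditional mean is
  E[X_{t+1} | X_t, ...] = c + sum_i phi_i X_{t+1-i}.
Substitute known values:
  E[X_{t+1} | ...] = (-0.501) * (-8)
                   = 4.0080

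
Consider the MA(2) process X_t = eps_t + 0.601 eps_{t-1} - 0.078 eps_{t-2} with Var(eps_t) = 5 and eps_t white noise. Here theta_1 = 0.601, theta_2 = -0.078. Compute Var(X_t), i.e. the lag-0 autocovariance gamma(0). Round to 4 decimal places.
\gamma(0) = 6.8364

For an MA(q) process X_t = eps_t + sum_i theta_i eps_{t-i} with
Var(eps_t) = sigma^2, the variance is
  gamma(0) = sigma^2 * (1 + sum_i theta_i^2).
  sum_i theta_i^2 = (0.601)^2 + (-0.078)^2 = 0.361201 + 0.006084 = 0.367285.
  gamma(0) = 5 * (1 + 0.367285) = 5 * 1.367285 = 6.836425, which rounds to 6.8364.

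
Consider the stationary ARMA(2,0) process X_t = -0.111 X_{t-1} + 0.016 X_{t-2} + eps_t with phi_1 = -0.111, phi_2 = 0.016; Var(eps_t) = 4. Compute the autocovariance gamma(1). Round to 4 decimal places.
\gamma(1) = -0.4572

Multiply the model equation by X_{t-k} and take expectations. With theta_0 = psi_0 = 1 and psi_j the MA(infinity) weights, this gives
  gamma(k) - sum_i phi_i gamma(k-i) = c_k,
  c_k = sigma^2 * sum_{j=k..q} theta_j psi_{j-k}   (c_k = 0 for k > q),
using gamma(-m) = gamma(m).
Pure AR (q = 0): c_0 = sigma^2 = 4, c_k = 0 for k >= 1.
Equations for k = 0, 1, 2 (AR order 2, c_2 = 0):
  (E0) gamma(0) = phi_1 gamma(1) + phi_2 gamma(2) + c_0
  (E1) gamma(1) = phi_1 gamma(0) + phi_2 gamma(1) + c_1
  (E2) gamma(2) = phi_1 gamma(1) + phi_2 gamma(0)
From (E1): gamma(1) = A gamma(0) + B with
  A = phi_1 / (1 - phi_2) = -0.111 / 0.984 = -0.112805,   B = c_1 / (1 - phi_2) = 0 / 0.984 = 0.
Insert (E2) into (E0): gamma(0) (1 - phi_2^2) = phi_1 (1 + phi_2) gamma(1) + c_0.
  phi_1 (1 + phi_2) = (-0.111)(1.016) = -0.112776,   1 - phi_2^2 = 0.999744.
Replace gamma(1) by A gamma(0) + B and collect gamma(0):
  gamma(0) [0.999744 - (-0.112776)(-0.112805)] = c_0 = 4
  gamma(0) * 0.987022 = 4
  gamma(0) = 4 / 0.987022 = 4.052593.
  gamma(1) = A gamma(0) = (-0.112805)(4.052593) = -0.457152.
Therefore gamma(1) = -0.4572 (to 4 decimal places).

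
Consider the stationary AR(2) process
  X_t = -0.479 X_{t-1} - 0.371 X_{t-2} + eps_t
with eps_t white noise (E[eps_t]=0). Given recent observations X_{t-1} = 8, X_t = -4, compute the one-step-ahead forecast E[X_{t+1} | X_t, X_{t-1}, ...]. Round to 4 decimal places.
E[X_{t+1} \mid \mathcal F_t] = -1.0520

For an AR(p) model X_t = c + sum_i phi_i X_{t-i} + eps_t, the
one-step-ahead conditional mean is
  E[X_{t+1} | X_t, ...] = c + sum_i phi_i X_{t+1-i}.
Substitute known values:
  E[X_{t+1} | ...] = (-0.479) * (-4) + (-0.371) * (8)
                   = -1.0520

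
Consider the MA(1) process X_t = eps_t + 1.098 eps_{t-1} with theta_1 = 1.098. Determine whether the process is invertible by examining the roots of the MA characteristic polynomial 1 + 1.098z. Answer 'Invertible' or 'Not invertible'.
\text{Not invertible}

The MA(q) characteristic polynomial is P(z) = 1 + 1.098z.
Invertibility requires all roots to lie outside the unit circle, i.e. |z| > 1 for every root.
This is linear in z: 1 + (1.098) z = 0  =>  z = -1/(1.098) = -0.910747,  |z| = 0.910747.
Moduli of all roots: 0.9107.
All moduli strictly greater than 1? No.
Verdict: Not invertible.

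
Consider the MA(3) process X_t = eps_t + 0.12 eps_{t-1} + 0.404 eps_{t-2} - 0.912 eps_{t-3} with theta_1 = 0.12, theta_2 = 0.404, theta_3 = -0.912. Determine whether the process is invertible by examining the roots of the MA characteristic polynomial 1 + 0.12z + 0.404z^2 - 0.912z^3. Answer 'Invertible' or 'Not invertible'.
\text{Not invertible}

The MA(q) characteristic polynomial is P(z) = 1 + 0.12z + 0.404z^2 - 0.912z^3.
Invertibility requires all roots to lie outside the unit circle, i.e. |z| > 1 for every root.
Degree 3: look for a simple real root z0 first, then factor out (1 - z/z0) and solve the remaining quadratic.
Testing z0 = 1.25: P(1.25) = 1 + (0.12)(1.25) + (0.404)(1.25)^2 + (-0.912)(1.25)^3
  = 1 + (0.15) + (0.63125) + (-1.78125) = 0.  So z_0 = 1.25 is a root, |z_0| = 1.25.
Divide out the factor (1 - 0.8 z) = (1 - z/z0) (since 1/z0 = 0.8):
  P(z) = (1 - 0.8 z)(1 + (0.92) z + (1.14) z^2)
  [check: z-coef 0.92 - (0.8) = 0.12; z^2-coef 1.14 - (0.8)(0.92) = 0.404; z^3-coef -(0.8)(1.14) = -0.912.]
Remaining roots from the quadratic factor 1 + (0.92) z + (1.14) z^2:
  Set 1 + (0.92) z + (1.14) z^2 = 0, i.e. a z^2 + b z + c = 0 with a = 1.14, b = 0.92, c = 1.
  Discriminant D = b^2 - 4ac = (0.92)^2 - 4*(1.14)*1 = 0.8464 - (4.56) = -3.7136.
  D < 0, so the roots are the complex-conjugate pair z = (-b +/- i sqrt(-D)) / (2a) = -0.4035 +/- 0.8452i.
  For a conjugate pair |z|^2 = z * conj(z) = (product of roots) = c/a = 1/(1.14) = 0.877193, so |z| = sqrt(0.877193) = 0.9366 for both roots.
Moduli of all roots: 1.2500, 0.9366, 0.9366.
All moduli strictly greater than 1? No.
Verdict: Not invertible.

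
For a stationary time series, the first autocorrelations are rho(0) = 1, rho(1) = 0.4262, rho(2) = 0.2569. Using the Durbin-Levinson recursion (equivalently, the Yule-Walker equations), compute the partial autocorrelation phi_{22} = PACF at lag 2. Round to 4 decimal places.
\phi_{22} = 0.0920

The PACF at lag k is phi_{kk}, the last component of the solution
to the Yule-Walker system G_k phi = r_k where
  (G_k)_{ij} = rho(|i - j|), (r_k)_i = rho(i), i,j = 1..k.
Equivalently, Durbin-Levinson gives phi_{kk} iteratively:
  phi_{11} = rho(1)
  phi_{kk} = [rho(k) - sum_{j=1..k-1} phi_{k-1,j} rho(k-j)]
            / [1 - sum_{j=1..k-1} phi_{k-1,j} rho(j)],
  phi_{k,j} = phi_{k-1,j} - phi_{kk} phi_{k-1,k-j},  j = 1..k-1.
Step k = 1:
  phi_11 = rho(1) = 0.4262.
Step k = 2:
  phi_22 = [rho(2) - phi_11 rho(1)] / [1 - phi_11 rho(1)] = [0.2569 - (0.4262)(0.4262)] / [1 - (0.4262)(0.4262)]
         = 0.07525356 / 0.81835356 = 0.092.
Therefore phi_{22} = 0.0920.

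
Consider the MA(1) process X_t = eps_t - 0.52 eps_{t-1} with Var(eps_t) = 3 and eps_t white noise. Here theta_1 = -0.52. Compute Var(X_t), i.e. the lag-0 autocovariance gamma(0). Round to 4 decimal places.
\gamma(0) = 3.8112

For an MA(q) process X_t = eps_t + sum_i theta_i eps_{t-i} with
Var(eps_t) = sigma^2, the variance is
  gamma(0) = sigma^2 * (1 + sum_i theta_i^2).
  sum_i theta_i^2 = (-0.52)^2 = 0.2704.
  gamma(0) = 3 * (1 + 0.2704) = 3 * 1.2704 = 3.8112.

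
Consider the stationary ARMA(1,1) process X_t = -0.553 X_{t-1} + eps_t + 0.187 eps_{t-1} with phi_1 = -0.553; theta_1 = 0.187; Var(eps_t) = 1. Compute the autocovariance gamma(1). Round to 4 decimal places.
\gamma(1) = -0.4727

Multiply the model equation by X_{t-k} and take expectations. With theta_0 = psi_0 = 1 and psi_j the MA(infinity) weights, this gives
  gamma(k) - sum_i phi_i gamma(k-i) = c_k,
  c_k = sigma^2 * sum_{j=k..q} theta_j psi_{j-k}   (c_k = 0 for k > q),
using gamma(-m) = gamma(m).
psi-weights needed (psi_j = theta_j + sum_i phi_i psi_{j-i}):
  psi_1 = theta_1 + phi_1 = 0.187 + (-0.553) = -0.366
Right-hand sides:
  c_0 = sigma^2 (1 + theta_1 psi_1) = 1 * (1 + (0.187)(-0.366)) = 1 * 0.931558 = 0.931558
  c_1 = sigma^2 theta_1 = 1 * (0.187) = 0.187
  c_2 = 0
Equations for k = 0 and k = 1 (AR order 1):
  gamma(0) = phi_1 gamma(1) + c_0
  gamma(1) = phi_1 gamma(0) + c_1
Substituting the second into the first: gamma(0) (1 - phi_1^2) = c_0 + phi_1 c_1, so
  gamma(0) = (c_0 + phi_1 c_1) / (1 - phi_1^2) = (0.931558 + (-0.553)(0.187)) / (1 - (-0.553)^2) = 0.828147 / 0.694191 = 1.192967.
  gamma(1) = phi_1 gamma(0) + c_1 = (-0.553)(1.192967) + (0.187) = -0.472711.
Therefore gamma(1) = -0.4727 (to 4 decimal places).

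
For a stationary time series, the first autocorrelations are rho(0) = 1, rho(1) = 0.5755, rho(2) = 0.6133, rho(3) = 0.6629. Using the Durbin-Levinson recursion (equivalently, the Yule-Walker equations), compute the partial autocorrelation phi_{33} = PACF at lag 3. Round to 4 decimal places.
\phi_{33} = 0.3930

The PACF at lag k is phi_{kk}, the last component of the solution
to the Yule-Walker system G_k phi = r_k where
  (G_k)_{ij} = rho(|i - j|), (r_k)_i = rho(i), i,j = 1..k.
Equivalently, Durbin-Levinson gives phi_{kk} iteratively:
  phi_{11} = rho(1)
  phi_{kk} = [rho(k) - sum_{j=1..k-1} phi_{k-1,j} rho(k-j)]
            / [1 - sum_{j=1..k-1} phi_{k-1,j} rho(j)],
  phi_{k,j} = phi_{k-1,j} - phi_{kk} phi_{k-1,k-j},  j = 1..k-1.
Step k = 1:
  phi_11 = rho(1) = 0.5755.
Step k = 2:
  phi_22 = [rho(2) - phi_11 rho(1)] / [1 - phi_11 rho(1)] = [0.6133 - (0.5755)(0.5755)] / [1 - (0.5755)(0.5755)]
         = 0.28209975 / 0.66879975 = 0.4218.
  Update: phi_21 = phi_11 - phi_22 phi_11 = 0.5755 - (0.4218)(0.5755) = 0.332754.
Step k = 3:
  phi_33 = [rho(3) - phi_21 rho(2) - phi_22 rho(1)] / [1 - phi_21 rho(1) - phi_22 rho(2)]
    numerator   = 0.6629 - (0.332754)(0.6133) - (0.4218)(0.5755) = 0.21607601
    denominator = 1 - (0.332754)(0.5755) - (0.4218)(0.6133) = 0.54981007
  phi_33 = 0.21607601 / 0.54981007 = 0.393.
Therefore phi_{33} = 0.3930.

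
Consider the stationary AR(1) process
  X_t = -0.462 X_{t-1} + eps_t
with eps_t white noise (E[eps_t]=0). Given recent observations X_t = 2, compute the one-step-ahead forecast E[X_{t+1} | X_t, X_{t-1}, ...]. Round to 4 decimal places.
E[X_{t+1} \mid \mathcal F_t] = -0.9240

For an AR(p) model X_t = c + sum_i phi_i X_{t-i} + eps_t, the
one-step-ahead conditional mean is
  E[X_{t+1} | X_t, ...] = c + sum_i phi_i X_{t+1-i}.
Substitute known values:
  E[X_{t+1} | ...] = (-0.462) * (2)
                   = -0.9240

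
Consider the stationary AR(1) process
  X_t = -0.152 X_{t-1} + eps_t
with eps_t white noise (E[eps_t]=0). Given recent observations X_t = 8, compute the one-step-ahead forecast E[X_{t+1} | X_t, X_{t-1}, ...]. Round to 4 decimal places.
E[X_{t+1} \mid \mathcal F_t] = -1.2160

For an AR(p) model X_t = c + sum_i phi_i X_{t-i} + eps_t, the
one-step-ahead conditional mean is
  E[X_{t+1} | X_t, ...] = c + sum_i phi_i X_{t+1-i}.
Substitute known values:
  E[X_{t+1} | ...] = (-0.152) * (8)
                   = -1.2160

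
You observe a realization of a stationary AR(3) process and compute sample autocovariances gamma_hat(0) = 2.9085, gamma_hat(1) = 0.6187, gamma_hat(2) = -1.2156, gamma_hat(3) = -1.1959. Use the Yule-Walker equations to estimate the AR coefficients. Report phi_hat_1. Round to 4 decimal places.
\hat\phi_{1} = 0.1990

The Yule-Walker equations for an AR(p) process read, in matrix form,
  Gamma_p phi = r_p,   with   (Gamma_p)_{ij} = gamma(|i - j|),
                       (r_p)_i = gamma(i),   i,j = 1..p.
Substitute the sample gammas (Toeplitz matrix and right-hand side of size 3):
  Gamma_p = [[2.9085, 0.6187, -1.2156], [0.6187, 2.9085, 0.6187], [-1.2156, 0.6187, 2.9085]]
  r_p     = [0.6187, -1.2156, -1.1959]
Written out (R1..R3):
  (R1) 2.9085 phi_1 + 0.6187 phi_2 - 1.2156 phi_3 = 0.6187
  (R2) 0.6187 phi_1 + 2.9085 phi_2 + 0.6187 phi_3 = -1.2156
  (R3) -1.2156 phi_1 + 0.6187 phi_2 + 2.9085 phi_3 = -1.1959
Gaussian elimination:
  R2 <- R2 - (0.6187/2.9085) R1 = R2 - (0.212721) R1:  2.776889 phi_2 + 0.877284 phi_3 = -1.347211
  R3 <- R3 - (-1.2156/2.9085) R1 = R3 - (-0.417947) R1:  0.877284 phi_2 + 2.400443 phi_3 = -0.937316
  R3 <- R3 - (0.877284/2.776889) R2 = R3 - (0.315923) R2:  2.123289 phi_3 = -0.511701
Back-substitution:
  phi_hat_3 = -0.511701 / 2.123289 = -0.240994
  phi_hat_2 = (-1.347211 - (0.877284)(-0.240994)) / 2.776889 = -0.409015
  phi_hat_1 = (0.6187 - (0.6187)(-0.409015) - (-1.2156)(-0.240994)) / 2.9085 = 0.199005
So phi_hat = [0.1990, -0.4090, -0.2410].
Therefore phi_hat_1 = 0.1990.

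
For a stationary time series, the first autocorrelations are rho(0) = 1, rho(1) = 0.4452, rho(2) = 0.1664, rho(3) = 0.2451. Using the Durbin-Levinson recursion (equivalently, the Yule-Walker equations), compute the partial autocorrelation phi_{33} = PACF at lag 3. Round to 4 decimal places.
\phi_{33} = 0.2320

The PACF at lag k is phi_{kk}, the last component of the solution
to the Yule-Walker system G_k phi = r_k where
  (G_k)_{ij} = rho(|i - j|), (r_k)_i = rho(i), i,j = 1..k.
Equivalently, Durbin-Levinson gives phi_{kk} iteratively:
  phi_{11} = rho(1)
  phi_{kk} = [rho(k) - sum_{j=1..k-1} phi_{k-1,j} rho(k-j)]
            / [1 - sum_{j=1..k-1} phi_{k-1,j} rho(j)],
  phi_{k,j} = phi_{k-1,j} - phi_{kk} phi_{k-1,k-j},  j = 1..k-1.
Step k = 1:
  phi_11 = rho(1) = 0.4452.
Step k = 2:
  phi_22 = [rho(2) - phi_11 rho(1)] / [1 - phi_11 rho(1)] = [0.1664 - (0.4452)(0.4452)] / [1 - (0.4452)(0.4452)]
         = -0.03180304 / 0.80179696 = -0.039665.
  Update: phi_21 = phi_11 - phi_22 phi_11 = 0.4452 - (-0.039665)(0.4452) = 0.462859.
Step k = 3:
  phi_33 = [rho(3) - phi_21 rho(2) - phi_22 rho(1)] / [1 - phi_21 rho(1) - phi_22 rho(2)]
    numerator   = 0.2451 - (0.462859)(0.1664) - (-0.039665)(0.4452) = 0.18573903
    denominator = 1 - (0.462859)(0.4452) - (-0.039665)(0.1664) = 0.8005355
  phi_33 = 0.18573903 / 0.8005355 = 0.232.
Therefore phi_{33} = 0.2320.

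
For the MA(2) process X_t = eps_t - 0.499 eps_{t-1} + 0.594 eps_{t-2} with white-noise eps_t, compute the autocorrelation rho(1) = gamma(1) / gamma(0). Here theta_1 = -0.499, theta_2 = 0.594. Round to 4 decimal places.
\rho(1) = -0.4966

For an MA(q) process with theta_0 = 1, the autocovariance is
  gamma(k) = sigma^2 * sum_{i=0..q-k} theta_i * theta_{i+k},
and rho(k) = gamma(k) / gamma(0). Sigma^2 cancels.
  numerator   = (1)*(-0.499) + (-0.499)*(0.594) = -0.795406.
  denominator = (1)^2 + (-0.499)^2 + (0.594)^2 = 1.601837.
  rho(1) = -0.795406 / 1.601837 = -0.4966.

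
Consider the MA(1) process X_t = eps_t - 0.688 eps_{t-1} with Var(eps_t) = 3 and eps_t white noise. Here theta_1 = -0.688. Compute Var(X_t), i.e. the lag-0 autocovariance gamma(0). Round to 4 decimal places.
\gamma(0) = 4.4200

For an MA(q) process X_t = eps_t + sum_i theta_i eps_{t-i} with
Var(eps_t) = sigma^2, the variance is
  gamma(0) = sigma^2 * (1 + sum_i theta_i^2).
  sum_i theta_i^2 = (-0.688)^2 = 0.473344.
  gamma(0) = 3 * (1 + 0.473344) = 3 * 1.473344 = 4.420032, which rounds to 4.4200.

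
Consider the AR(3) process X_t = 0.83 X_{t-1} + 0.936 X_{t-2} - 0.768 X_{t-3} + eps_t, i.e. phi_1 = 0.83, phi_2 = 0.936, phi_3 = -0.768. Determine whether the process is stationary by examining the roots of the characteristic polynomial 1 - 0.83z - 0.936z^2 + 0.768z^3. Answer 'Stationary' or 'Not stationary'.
\text{Stationary}

The AR(p) characteristic polynomial is P(z) = 1 - 0.83z - 0.936z^2 + 0.768z^3.
Stationarity requires all roots to lie outside the unit circle, i.e. |z| > 1 for every root.
Degree 3: look for a simple real root z0 first, then factor out (1 - z/z0) and solve the remaining quadratic.
Testing z0 = 1.25: P(1.25) = 1 + (-0.83)(1.25) + (-0.936)(1.25)^2 + (0.768)(1.25)^3
  = 1 + (-1.0375) + (-1.4625) + (1.5) = 0.  So z_0 = 1.25 is a root, |z_0| = 1.25.
Divide out the factor (1 - 0.8 z) = (1 - z/z0) (since 1/z0 = 0.8):
  P(z) = (1 - 0.8 z)(1 + (-0.03) z + (-0.96) z^2)
  [check: z-coef -0.03 - (0.8) = -0.83; z^2-coef -0.96 - (0.8)(-0.03) = -0.936; z^3-coef -(0.8)(-0.96) = 0.768.]
Remaining roots from the quadratic factor 1 + (-0.03) z + (-0.96) z^2:
  Set 1 + (-0.03) z + (-0.96) z^2 = 0, i.e. a z^2 + b z + c = 0 with a = -0.96, b = -0.03, c = 1.
  Discriminant D = b^2 - 4ac = (-0.03)^2 - 4*(-0.96)*1 = 0.0009 - (-3.84) = 3.8409.
  D >= 0, so the roots are real: z = (-b +/- sqrt(D)) / (2a) = (0.03 +/- 1.959821) / (-1.92).
    z_1 = (0.03 + 1.959821) / (-1.92) = -1.0364,   |z_1| = 1.0364.
    z_2 = (0.03 - 1.959821) / (-1.92) = 1.0051,   |z_2| = 1.0051.
Moduli of all roots: 1.2500, 1.0364, 1.0051.
All moduli strictly greater than 1? Yes.
Verdict: Stationary.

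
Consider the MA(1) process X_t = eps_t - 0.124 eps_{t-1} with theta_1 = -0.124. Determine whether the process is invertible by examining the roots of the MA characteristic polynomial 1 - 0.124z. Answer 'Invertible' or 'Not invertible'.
\text{Invertible}

The MA(q) characteristic polynomial is P(z) = 1 - 0.124z.
Invertibility requires all roots to lie outside the unit circle, i.e. |z| > 1 for every root.
This is linear in z: 1 + (-0.124) z = 0  =>  z = -1/(-0.124) = 8.064516,  |z| = 8.064516.
Moduli of all roots: 8.0645.
All moduli strictly greater than 1? Yes.
Verdict: Invertible.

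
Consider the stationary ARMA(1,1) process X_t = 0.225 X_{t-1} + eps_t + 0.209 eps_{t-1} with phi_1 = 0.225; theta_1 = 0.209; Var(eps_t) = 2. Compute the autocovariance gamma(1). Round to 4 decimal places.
\gamma(1) = 0.9573

Multiply the model equation by X_{t-k} and take expectations. With theta_0 = psi_0 = 1 and psi_j the MA(infinity) weights, this gives
  gamma(k) - sum_i phi_i gamma(k-i) = c_k,
  c_k = sigma^2 * sum_{j=k..q} theta_j psi_{j-k}   (c_k = 0 for k > q),
using gamma(-m) = gamma(m).
psi-weights needed (psi_j = theta_j + sum_i phi_i psi_{j-i}):
  psi_1 = theta_1 + phi_1 = 0.209 + (0.225) = 0.434
Right-hand sides:
  c_0 = sigma^2 (1 + theta_1 psi_1) = 2 * (1 + (0.209)(0.434)) = 2 * 1.090706 = 2.181412
  c_1 = sigma^2 theta_1 = 2 * (0.209) = 0.418
  c_2 = 0
Equations for k = 0 and k = 1 (AR order 1):
  gamma(0) = phi_1 gamma(1) + c_0
  gamma(1) = phi_1 gamma(0) + c_1
Substituting the second into the first: gamma(0) (1 - phi_1^2) = c_0 + phi_1 c_1, so
  gamma(0) = (c_0 + phi_1 c_1) / (1 - phi_1^2) = (2.181412 + (0.225)(0.418)) / (1 - (0.225)^2) = 2.275462 / 0.949375 = 2.3968.
  gamma(1) = phi_1 gamma(0) + c_1 = (0.225)(2.3968) + (0.418) = 0.95728.
Therefore gamma(1) = 0.9573 (to 4 decimal places).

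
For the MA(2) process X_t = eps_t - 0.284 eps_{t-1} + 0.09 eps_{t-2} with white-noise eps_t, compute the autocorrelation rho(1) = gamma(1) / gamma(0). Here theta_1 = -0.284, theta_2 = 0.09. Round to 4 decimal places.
\rho(1) = -0.2843

For an MA(q) process with theta_0 = 1, the autocovariance is
  gamma(k) = sigma^2 * sum_{i=0..q-k} theta_i * theta_{i+k},
and rho(k) = gamma(k) / gamma(0). Sigma^2 cancels.
  numerator   = (1)*(-0.284) + (-0.284)*(0.09) = -0.30956.
  denominator = (1)^2 + (-0.284)^2 + (0.09)^2 = 1.088756.
  rho(1) = -0.30956 / 1.088756 = -0.2843.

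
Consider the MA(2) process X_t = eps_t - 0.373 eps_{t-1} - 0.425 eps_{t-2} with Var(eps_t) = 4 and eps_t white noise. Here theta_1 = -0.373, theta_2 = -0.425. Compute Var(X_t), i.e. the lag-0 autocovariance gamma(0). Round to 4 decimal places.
\gamma(0) = 5.2790

For an MA(q) process X_t = eps_t + sum_i theta_i eps_{t-i} with
Var(eps_t) = sigma^2, the variance is
  gamma(0) = sigma^2 * (1 + sum_i theta_i^2).
  sum_i theta_i^2 = (-0.373)^2 + (-0.425)^2 = 0.139129 + 0.180625 = 0.319754.
  gamma(0) = 4 * (1 + 0.319754) = 4 * 1.319754 = 5.279016, which rounds to 5.2790.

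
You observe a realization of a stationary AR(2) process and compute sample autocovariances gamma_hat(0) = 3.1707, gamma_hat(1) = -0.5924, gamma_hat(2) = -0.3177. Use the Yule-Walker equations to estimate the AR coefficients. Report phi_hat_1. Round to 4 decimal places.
\hat\phi_{1} = -0.2130

The Yule-Walker equations for an AR(p) process read, in matrix form,
  Gamma_p phi = r_p,   with   (Gamma_p)_{ij} = gamma(|i - j|),
                       (r_p)_i = gamma(i),   i,j = 1..p.
Substitute the sample gammas (Toeplitz matrix and right-hand side of size 2):
  Gamma_p = [[3.1707, -0.5924], [-0.5924, 3.1707]]
  r_p     = [-0.5924, -0.3177]
Written out:
  3.1707 phi_1 - 0.5924 phi_2 = -0.5924
  -0.5924 phi_1 + 3.1707 phi_2 = -0.3177
Solve by Cramer's rule:
  det = gamma(0)^2 - gamma(1)^2 = (3.1707)^2 - (-0.5924)^2 = 10.05333849 - 0.35093776 = 9.70240073
  phi_hat_1 = [gamma(1) gamma(0) - gamma(1) gamma(2)] / det = [(-0.5924)(3.1707) - (-0.5924)(-0.3177)] / 9.70240073 = -2.06652816 / 9.70240073 = -0.213
  phi_hat_2 = [gamma(0) gamma(2) - gamma(1)^2] / det = [(3.1707)(-0.3177) - (-0.5924)^2] / 9.70240073 = -1.35826915 / 9.70240073 = -0.14
So phi_hat = [-0.2130, -0.1400].
Therefore phi_hat_1 = -0.2130.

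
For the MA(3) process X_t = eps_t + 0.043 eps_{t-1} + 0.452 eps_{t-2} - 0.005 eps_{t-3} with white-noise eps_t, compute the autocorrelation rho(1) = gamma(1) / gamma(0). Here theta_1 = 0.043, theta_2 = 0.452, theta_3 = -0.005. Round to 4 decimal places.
\rho(1) = 0.0499

For an MA(q) process with theta_0 = 1, the autocovariance is
  gamma(k) = sigma^2 * sum_{i=0..q-k} theta_i * theta_{i+k},
and rho(k) = gamma(k) / gamma(0). Sigma^2 cancels.
  numerator   = (1)*(0.043) + (0.043)*(0.452) + (0.452)*(-0.005) = 0.060176.
  denominator = (1)^2 + (0.043)^2 + (0.452)^2 + (-0.005)^2 = 1.206178.
  rho(1) = 0.060176 / 1.206178 = 0.0499.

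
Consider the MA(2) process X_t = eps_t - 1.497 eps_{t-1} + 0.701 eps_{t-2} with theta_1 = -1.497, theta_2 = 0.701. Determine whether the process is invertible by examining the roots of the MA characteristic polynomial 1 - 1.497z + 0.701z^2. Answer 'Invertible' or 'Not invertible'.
\text{Invertible}

The MA(q) characteristic polynomial is P(z) = 1 - 1.497z + 0.701z^2.
Invertibility requires all roots to lie outside the unit circle, i.e. |z| > 1 for every root.
Set 1 + (-1.497) z + (0.701) z^2 = 0, i.e. a z^2 + b z + c = 0 with a = 0.701, b = -1.497, c = 1.
Discriminant D = b^2 - 4ac = (-1.497)^2 - 4*(0.701)*1 = 2.241009 - (2.804) = -0.562991.
D < 0, so the roots are the complex-conjugate pair z = (-b +/- i sqrt(-D)) / (2a) = 1.0678 +/- 0.5352i.
For a conjugate pair |z|^2 = z * conj(z) = (product of roots) = c/a = 1/(0.701) = 1.426534, so |z| = sqrt(1.426534) = 1.1944 for both roots.
Moduli of all roots: 1.1944, 1.1944.
All moduli strictly greater than 1? Yes.
Verdict: Invertible.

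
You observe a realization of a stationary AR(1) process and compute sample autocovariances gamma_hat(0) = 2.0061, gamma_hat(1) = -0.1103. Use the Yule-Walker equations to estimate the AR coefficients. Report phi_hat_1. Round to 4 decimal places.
\hat\phi_{1} = -0.0550

The Yule-Walker equations for an AR(p) process read, in matrix form,
  Gamma_p phi = r_p,   with   (Gamma_p)_{ij} = gamma(|i - j|),
                       (r_p)_i = gamma(i),   i,j = 1..p.
Substitute the sample gammas (Toeplitz matrix and right-hand side of size 1):
  Gamma_p = [[2.0061]]
  r_p     = [-0.1103]
With p = 1 this is the single equation gamma(0) phi_1 = gamma(1):
  phi_hat_1 = gamma(1) / gamma(0) = -0.1103 / 2.0061 = -0.0550.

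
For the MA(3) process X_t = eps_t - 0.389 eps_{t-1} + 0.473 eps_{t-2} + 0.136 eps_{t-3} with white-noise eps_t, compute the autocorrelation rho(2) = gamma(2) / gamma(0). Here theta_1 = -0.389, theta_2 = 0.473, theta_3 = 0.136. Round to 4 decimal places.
\rho(2) = 0.3015

For an MA(q) process with theta_0 = 1, the autocovariance is
  gamma(k) = sigma^2 * sum_{i=0..q-k} theta_i * theta_{i+k},
and rho(k) = gamma(k) / gamma(0). Sigma^2 cancels.
  numerator   = (1)*(0.473) + (-0.389)*(0.136) = 0.420096.
  denominator = (1)^2 + (-0.389)^2 + (0.473)^2 + (0.136)^2 = 1.393546.
  rho(2) = 0.420096 / 1.393546 = 0.3015.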